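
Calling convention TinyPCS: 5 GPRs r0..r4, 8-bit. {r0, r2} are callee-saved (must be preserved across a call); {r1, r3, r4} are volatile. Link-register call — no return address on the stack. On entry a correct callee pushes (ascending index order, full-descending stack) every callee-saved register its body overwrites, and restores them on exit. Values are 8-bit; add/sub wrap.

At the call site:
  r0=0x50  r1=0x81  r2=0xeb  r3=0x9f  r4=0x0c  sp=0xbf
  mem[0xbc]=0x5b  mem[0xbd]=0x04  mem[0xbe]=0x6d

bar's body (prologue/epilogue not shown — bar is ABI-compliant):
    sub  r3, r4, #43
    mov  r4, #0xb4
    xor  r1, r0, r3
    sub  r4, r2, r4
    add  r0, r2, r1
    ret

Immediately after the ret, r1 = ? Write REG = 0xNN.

REG = 0xb1

prologue: push r0 → mem[0xbe]=0x50, sp=0xbe
body[0] sub  r3, r4, #43 → r3=0xe1
body[1] mov  r4, #0xb4 → r4=0xb4
body[2] xor  r1, r0, r3 → r1=0xb1
body[3] sub  r4, r2, r4 → r4=0x37
body[4] add  r0, r2, r1 → r0=0x9c
epilogue: pop r0=0x50, sp=0xbf
r1 is caller-saved → body value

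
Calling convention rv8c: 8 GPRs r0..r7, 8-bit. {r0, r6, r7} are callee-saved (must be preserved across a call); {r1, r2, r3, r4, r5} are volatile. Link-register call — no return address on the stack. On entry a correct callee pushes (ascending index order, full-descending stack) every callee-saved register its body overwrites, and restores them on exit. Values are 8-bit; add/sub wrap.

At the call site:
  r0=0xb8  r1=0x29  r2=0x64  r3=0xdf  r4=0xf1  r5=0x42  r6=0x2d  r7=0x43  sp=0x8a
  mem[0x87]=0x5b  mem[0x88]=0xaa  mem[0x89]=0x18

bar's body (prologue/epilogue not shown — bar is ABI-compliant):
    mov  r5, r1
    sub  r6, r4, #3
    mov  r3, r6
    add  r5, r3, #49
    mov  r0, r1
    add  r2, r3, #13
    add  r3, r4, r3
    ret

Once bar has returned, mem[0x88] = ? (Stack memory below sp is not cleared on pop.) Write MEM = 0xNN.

MEM = 0x2d

prologue: push r0 → mem[0x89]=0xb8, sp=0x89
prologue: push r6 → mem[0x88]=0x2d, sp=0x88
body[0] mov  r5, r1 → r5=0x29
body[1] sub  r6, r4, #3 → r6=0xee
body[2] mov  r3, r6 → r3=0xee
body[3] add  r5, r3, #49 → r5=0x1f
body[4] mov  r0, r1 → r0=0x29
body[5] add  r2, r3, #13 → r2=0xfb
body[6] add  r3, r4, r3 → r3=0xdf
epilogue: pop r6=0x2d, sp=0x89
epilogue: pop r0=0xb8, sp=0x8a
prologue pushed ['r0', 'r6'] at ['0x89', '0x88']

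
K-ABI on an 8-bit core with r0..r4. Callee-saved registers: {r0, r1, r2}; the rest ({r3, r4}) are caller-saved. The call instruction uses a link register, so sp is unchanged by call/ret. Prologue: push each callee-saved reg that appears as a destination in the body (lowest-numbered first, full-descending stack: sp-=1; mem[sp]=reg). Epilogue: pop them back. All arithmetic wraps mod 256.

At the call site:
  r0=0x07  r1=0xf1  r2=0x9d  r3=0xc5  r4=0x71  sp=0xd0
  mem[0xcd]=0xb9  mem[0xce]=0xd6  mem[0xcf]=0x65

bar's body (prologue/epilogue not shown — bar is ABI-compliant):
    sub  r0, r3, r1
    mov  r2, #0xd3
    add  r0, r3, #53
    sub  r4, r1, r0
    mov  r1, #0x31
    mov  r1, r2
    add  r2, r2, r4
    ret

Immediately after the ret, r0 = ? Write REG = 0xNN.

prologue: push r0 -> mem[0xcf]=0x07, sp=0xcf
prologue: push r1 -> mem[0xce]=0xf1, sp=0xce
prologue: push r2 -> mem[0xcd]=0x9d, sp=0xcd
body[0] sub  r0, r3, r1 -> r0=0xd4
body[1] mov  r2, #0xd3 -> r2=0xd3
body[2] add  r0, r3, #53 -> r0=0xfa
body[3] sub  r4, r1, r0 -> r4=0xf7
body[4] mov  r1, #0x31 -> r1=0x31
body[5] mov  r1, r2 -> r1=0xd3
body[6] add  r2, r2, r4 -> r2=0xca
epilogue: pop r2=0x9d, sp=0xce
epilogue: pop r1=0xf1, sp=0xcf
epilogue: pop r0=0x07, sp=0xd0
r0 is callee-saved -> restored

REG = 0x07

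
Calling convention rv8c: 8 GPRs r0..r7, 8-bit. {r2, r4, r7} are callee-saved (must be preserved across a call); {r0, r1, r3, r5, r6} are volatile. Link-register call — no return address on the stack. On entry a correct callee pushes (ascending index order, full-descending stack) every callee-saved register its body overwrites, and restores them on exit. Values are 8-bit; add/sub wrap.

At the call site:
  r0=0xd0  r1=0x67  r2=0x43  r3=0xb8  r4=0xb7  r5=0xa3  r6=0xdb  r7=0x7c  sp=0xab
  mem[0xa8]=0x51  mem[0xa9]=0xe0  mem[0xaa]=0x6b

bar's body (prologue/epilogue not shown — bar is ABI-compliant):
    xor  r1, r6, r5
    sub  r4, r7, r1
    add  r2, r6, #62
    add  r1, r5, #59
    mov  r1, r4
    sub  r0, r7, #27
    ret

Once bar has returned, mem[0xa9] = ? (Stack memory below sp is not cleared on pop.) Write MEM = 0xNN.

prologue: push r2 → mem[0xaa]=0x43, sp=0xaa
prologue: push r4 → mem[0xa9]=0xb7, sp=0xa9
body[0] xor  r1, r6, r5 → r1=0x78
body[1] sub  r4, r7, r1 → r4=0x04
body[2] add  r2, r6, #62 → r2=0x19
body[3] add  r1, r5, #59 → r1=0xde
body[4] mov  r1, r4 → r1=0x04
body[5] sub  r0, r7, #27 → r0=0x61
epilogue: pop r4=0xb7, sp=0xaa
epilogue: pop r2=0x43, sp=0xab
prologue pushed ['r2', 'r4'] at ['0xaa', '0xa9']

MEM = 0xb7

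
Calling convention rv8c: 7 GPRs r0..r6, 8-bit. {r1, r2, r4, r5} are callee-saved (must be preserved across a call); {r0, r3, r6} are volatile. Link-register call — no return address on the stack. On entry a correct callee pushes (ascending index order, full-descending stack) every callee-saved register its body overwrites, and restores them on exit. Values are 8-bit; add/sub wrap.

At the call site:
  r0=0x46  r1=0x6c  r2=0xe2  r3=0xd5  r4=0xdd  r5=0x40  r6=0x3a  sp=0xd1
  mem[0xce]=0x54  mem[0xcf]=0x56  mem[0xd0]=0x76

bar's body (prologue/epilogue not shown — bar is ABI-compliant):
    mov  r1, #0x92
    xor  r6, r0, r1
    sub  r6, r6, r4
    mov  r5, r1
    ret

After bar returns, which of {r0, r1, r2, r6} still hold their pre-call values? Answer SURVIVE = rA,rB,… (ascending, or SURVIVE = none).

prologue: push r1 → mem[0xd0]=0x6c, sp=0xd0
prologue: push r5 → mem[0xcf]=0x40, sp=0xcf
body[0] mov  r1, #0x92 → r1=0x92
body[1] xor  r6, r0, r1 → r6=0xd4
body[2] sub  r6, r6, r4 → r6=0xf7
body[3] mov  r5, r1 → r5=0x92
epilogue: pop r5=0x40, sp=0xd0
epilogue: pop r1=0x6c, sp=0xd1
r0: caller-saved, written=False
r1: callee-saved, written=True
r2: callee-saved, written=False
r6: caller-saved, written=True

SURVIVE = r0,r1,r2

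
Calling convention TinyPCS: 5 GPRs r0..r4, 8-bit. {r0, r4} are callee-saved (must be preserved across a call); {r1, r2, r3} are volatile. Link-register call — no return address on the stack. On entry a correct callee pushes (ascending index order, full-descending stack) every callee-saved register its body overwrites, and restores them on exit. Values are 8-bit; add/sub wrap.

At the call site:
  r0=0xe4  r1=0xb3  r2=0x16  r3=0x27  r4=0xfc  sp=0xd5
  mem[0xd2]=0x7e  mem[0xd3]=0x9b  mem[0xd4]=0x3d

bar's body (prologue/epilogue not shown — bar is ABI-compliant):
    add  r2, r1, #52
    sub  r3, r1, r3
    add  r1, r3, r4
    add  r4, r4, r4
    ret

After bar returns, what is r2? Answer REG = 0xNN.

prologue: push r4 -> mem[0xd4]=0xfc, sp=0xd4
body[0] add  r2, r1, #52 -> r2=0xe7
body[1] sub  r3, r1, r3 -> r3=0x8c
body[2] add  r1, r3, r4 -> r1=0x88
body[3] add  r4, r4, r4 -> r4=0xf8
epilogue: pop r4=0xfc, sp=0xd5
r2 is caller-saved -> body value

REG = 0xe7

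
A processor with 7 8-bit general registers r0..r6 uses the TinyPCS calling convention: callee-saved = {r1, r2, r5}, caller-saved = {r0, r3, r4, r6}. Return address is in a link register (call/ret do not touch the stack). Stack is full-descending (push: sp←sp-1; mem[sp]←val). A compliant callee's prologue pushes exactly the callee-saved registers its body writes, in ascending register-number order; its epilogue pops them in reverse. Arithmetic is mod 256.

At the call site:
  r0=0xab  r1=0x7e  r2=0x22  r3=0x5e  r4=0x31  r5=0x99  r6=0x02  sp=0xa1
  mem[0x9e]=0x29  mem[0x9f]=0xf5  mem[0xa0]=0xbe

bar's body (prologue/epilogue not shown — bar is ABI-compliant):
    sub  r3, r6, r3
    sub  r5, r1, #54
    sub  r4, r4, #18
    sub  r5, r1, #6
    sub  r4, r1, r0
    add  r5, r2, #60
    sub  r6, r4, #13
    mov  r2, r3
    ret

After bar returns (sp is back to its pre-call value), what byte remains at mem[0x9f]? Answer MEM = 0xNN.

prologue: push r2 -> mem[0xa0]=0x22, sp=0xa0
prologue: push r5 -> mem[0x9f]=0x99, sp=0x9f
body[0] sub  r3, r6, r3 -> r3=0xa4
body[1] sub  r5, r1, #54 -> r5=0x48
body[2] sub  r4, r4, #18 -> r4=0x1f
body[3] sub  r5, r1, #6 -> r5=0x78
body[4] sub  r4, r1, r0 -> r4=0xd3
body[5] add  r5, r2, #60 -> r5=0x5e
body[6] sub  r6, r4, #13 -> r6=0xc6
body[7] mov  r2, r3 -> r2=0xa4
epilogue: pop r5=0x99, sp=0xa0
epilogue: pop r2=0x22, sp=0xa1
prologue pushed ['r2', 'r5'] at ['0xa0', '0x9f']

MEM = 0x99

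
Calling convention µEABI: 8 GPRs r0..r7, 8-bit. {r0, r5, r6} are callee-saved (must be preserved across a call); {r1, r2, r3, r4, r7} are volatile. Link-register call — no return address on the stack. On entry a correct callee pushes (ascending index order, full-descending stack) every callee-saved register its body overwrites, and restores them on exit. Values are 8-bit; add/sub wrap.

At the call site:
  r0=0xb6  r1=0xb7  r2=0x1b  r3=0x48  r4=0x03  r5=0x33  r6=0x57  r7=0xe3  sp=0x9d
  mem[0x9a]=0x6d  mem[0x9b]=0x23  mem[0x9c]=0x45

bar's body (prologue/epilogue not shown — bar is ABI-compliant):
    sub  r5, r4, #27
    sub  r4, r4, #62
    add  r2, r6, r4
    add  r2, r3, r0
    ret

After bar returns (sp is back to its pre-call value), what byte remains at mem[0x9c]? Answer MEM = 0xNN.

MEM = 0x33

prologue: push r5 -> mem[0x9c]=0x33, sp=0x9c
body[0] sub  r5, r4, #27 -> r5=0xe8
body[1] sub  r4, r4, #62 -> r4=0xc5
body[2] add  r2, r6, r4 -> r2=0x1c
body[3] add  r2, r3, r0 -> r2=0xfe
epilogue: pop r5=0x33, sp=0x9d
prologue pushed ['r5'] at ['0x9c']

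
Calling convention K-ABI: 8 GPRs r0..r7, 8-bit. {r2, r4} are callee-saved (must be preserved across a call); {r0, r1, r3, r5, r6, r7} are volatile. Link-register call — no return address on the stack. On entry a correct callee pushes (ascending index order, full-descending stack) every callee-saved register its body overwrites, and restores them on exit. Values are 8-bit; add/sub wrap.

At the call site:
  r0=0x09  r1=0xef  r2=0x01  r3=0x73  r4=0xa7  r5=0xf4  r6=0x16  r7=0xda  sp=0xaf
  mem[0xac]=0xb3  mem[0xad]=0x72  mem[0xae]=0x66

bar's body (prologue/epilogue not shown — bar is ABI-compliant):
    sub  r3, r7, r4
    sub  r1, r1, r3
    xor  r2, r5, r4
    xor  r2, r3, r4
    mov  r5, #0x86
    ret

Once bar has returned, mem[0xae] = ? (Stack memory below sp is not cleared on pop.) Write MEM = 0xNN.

MEM = 0x01

prologue: push r2 -> mem[0xae]=0x01, sp=0xae
body[0] sub  r3, r7, r4 -> r3=0x33
body[1] sub  r1, r1, r3 -> r1=0xbc
body[2] xor  r2, r5, r4 -> r2=0x53
body[3] xor  r2, r3, r4 -> r2=0x94
body[4] mov  r5, #0x86 -> r5=0x86
epilogue: pop r2=0x01, sp=0xaf
prologue pushed ['r2'] at ['0xae']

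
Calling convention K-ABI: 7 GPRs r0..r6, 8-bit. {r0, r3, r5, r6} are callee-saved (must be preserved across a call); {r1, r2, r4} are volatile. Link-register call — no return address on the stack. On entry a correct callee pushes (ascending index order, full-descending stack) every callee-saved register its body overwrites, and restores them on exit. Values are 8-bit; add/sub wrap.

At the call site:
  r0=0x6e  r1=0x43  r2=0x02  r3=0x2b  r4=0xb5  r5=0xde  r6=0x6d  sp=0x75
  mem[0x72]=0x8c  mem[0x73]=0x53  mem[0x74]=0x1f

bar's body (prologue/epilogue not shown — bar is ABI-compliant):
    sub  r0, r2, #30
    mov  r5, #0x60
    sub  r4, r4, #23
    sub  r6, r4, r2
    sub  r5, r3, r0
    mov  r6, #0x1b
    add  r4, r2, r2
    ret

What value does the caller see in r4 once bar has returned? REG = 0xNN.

REG = 0x04

prologue: push r0 → mem[0x74]=0x6e, sp=0x74
prologue: push r5 → mem[0x73]=0xde, sp=0x73
prologue: push r6 → mem[0x72]=0x6d, sp=0x72
body[0] sub  r0, r2, #30 → r0=0xe4
body[1] mov  r5, #0x60 → r5=0x60
body[2] sub  r4, r4, #23 → r4=0x9e
body[3] sub  r6, r4, r2 → r6=0x9c
body[4] sub  r5, r3, r0 → r5=0x47
body[5] mov  r6, #0x1b → r6=0x1b
body[6] add  r4, r2, r2 → r4=0x04
epilogue: pop r6=0x6d, sp=0x73
epilogue: pop r5=0xde, sp=0x74
epilogue: pop r0=0x6e, sp=0x75
r4 is caller-saved → body value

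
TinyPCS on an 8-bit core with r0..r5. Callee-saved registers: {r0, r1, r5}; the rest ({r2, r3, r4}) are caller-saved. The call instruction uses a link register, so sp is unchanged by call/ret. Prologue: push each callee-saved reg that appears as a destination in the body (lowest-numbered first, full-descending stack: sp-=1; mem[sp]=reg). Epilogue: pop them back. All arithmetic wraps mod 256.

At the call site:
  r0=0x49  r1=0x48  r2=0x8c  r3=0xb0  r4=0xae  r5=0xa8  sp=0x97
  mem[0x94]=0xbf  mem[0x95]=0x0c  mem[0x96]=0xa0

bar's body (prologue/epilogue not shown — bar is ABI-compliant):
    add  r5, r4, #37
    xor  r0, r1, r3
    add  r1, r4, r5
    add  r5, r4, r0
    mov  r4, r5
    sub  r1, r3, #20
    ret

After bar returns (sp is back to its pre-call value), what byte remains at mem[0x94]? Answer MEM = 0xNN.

MEM = 0xa8

prologue: push r0 → mem[0x96]=0x49, sp=0x96
prologue: push r1 → mem[0x95]=0x48, sp=0x95
prologue: push r5 → mem[0x94]=0xa8, sp=0x94
body[0] add  r5, r4, #37 → r5=0xd3
body[1] xor  r0, r1, r3 → r0=0xf8
body[2] add  r1, r4, r5 → r1=0x81
body[3] add  r5, r4, r0 → r5=0xa6
body[4] mov  r4, r5 → r4=0xa6
body[5] sub  r1, r3, #20 → r1=0x9c
epilogue: pop r5=0xa8, sp=0x95
epilogue: pop r1=0x48, sp=0x96
epilogue: pop r0=0x49, sp=0x97
prologue pushed ['r0', 'r1', 'r5'] at ['0x96', '0x95', '0x94']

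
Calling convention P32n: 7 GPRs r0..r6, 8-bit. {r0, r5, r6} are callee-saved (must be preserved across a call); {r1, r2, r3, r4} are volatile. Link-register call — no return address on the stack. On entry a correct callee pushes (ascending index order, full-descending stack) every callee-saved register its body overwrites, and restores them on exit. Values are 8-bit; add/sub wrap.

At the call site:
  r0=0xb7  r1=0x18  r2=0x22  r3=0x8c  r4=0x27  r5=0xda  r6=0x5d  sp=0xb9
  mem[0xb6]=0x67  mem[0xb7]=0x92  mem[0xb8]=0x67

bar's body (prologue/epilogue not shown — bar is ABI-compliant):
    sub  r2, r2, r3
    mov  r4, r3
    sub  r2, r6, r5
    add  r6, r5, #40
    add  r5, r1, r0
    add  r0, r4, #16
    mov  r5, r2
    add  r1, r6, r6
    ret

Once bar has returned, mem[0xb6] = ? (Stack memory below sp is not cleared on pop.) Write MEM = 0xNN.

MEM = 0x5d

prologue: push r0 -> mem[0xb8]=0xb7, sp=0xb8
prologue: push r5 -> mem[0xb7]=0xda, sp=0xb7
prologue: push r6 -> mem[0xb6]=0x5d, sp=0xb6
body[0] sub  r2, r2, r3 -> r2=0x96
body[1] mov  r4, r3 -> r4=0x8c
body[2] sub  r2, r6, r5 -> r2=0x83
body[3] add  r6, r5, #40 -> r6=0x02
body[4] add  r5, r1, r0 -> r5=0xcf
body[5] add  r0, r4, #16 -> r0=0x9c
body[6] mov  r5, r2 -> r5=0x83
body[7] add  r1, r6, r6 -> r1=0x04
epilogue: pop r6=0x5d, sp=0xb7
epilogue: pop r5=0xda, sp=0xb8
epilogue: pop r0=0xb7, sp=0xb9
prologue pushed ['r0', 'r5', 'r6'] at ['0xb8', '0xb7', '0xb6']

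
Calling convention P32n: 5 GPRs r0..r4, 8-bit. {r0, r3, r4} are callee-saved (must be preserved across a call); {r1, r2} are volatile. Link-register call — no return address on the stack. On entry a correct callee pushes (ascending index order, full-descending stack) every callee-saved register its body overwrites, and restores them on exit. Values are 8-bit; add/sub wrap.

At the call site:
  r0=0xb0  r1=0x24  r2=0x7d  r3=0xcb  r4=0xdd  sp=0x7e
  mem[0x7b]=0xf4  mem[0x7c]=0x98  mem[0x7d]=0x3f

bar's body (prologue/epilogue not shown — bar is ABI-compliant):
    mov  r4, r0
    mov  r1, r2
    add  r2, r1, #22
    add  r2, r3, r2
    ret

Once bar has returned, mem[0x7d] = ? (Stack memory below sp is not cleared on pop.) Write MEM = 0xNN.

prologue: push r4 → mem[0x7d]=0xdd, sp=0x7d
body[0] mov  r4, r0 → r4=0xb0
body[1] mov  r1, r2 → r1=0x7d
body[2] add  r2, r1, #22 → r2=0x93
body[3] add  r2, r3, r2 → r2=0x5e
epilogue: pop r4=0xdd, sp=0x7e
prologue pushed ['r4'] at ['0x7d']

MEM = 0xdd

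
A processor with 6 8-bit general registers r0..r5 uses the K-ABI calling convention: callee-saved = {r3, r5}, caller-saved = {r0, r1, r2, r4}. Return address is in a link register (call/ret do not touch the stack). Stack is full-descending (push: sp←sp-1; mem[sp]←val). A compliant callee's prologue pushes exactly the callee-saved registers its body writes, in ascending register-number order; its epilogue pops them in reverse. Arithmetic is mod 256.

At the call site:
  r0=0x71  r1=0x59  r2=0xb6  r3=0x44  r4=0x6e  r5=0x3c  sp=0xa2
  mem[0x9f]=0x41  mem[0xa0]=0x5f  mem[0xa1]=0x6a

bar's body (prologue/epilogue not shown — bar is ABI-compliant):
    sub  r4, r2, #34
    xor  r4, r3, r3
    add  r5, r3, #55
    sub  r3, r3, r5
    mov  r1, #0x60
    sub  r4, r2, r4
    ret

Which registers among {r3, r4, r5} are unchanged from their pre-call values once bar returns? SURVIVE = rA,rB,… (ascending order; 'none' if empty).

SURVIVE = r3,r5

prologue: push r3 -> mem[0xa1]=0x44, sp=0xa1
prologue: push r5 -> mem[0xa0]=0x3c, sp=0xa0
body[0] sub  r4, r2, #34 -> r4=0x94
body[1] xor  r4, r3, r3 -> r4=0x00
body[2] add  r5, r3, #55 -> r5=0x7b
body[3] sub  r3, r3, r5 -> r3=0xc9
body[4] mov  r1, #0x60 -> r1=0x60
body[5] sub  r4, r2, r4 -> r4=0xb6
epilogue: pop r5=0x3c, sp=0xa1
epilogue: pop r3=0x44, sp=0xa2
r3: callee-saved, written=True
r4: caller-saved, written=True
r5: callee-saved, written=True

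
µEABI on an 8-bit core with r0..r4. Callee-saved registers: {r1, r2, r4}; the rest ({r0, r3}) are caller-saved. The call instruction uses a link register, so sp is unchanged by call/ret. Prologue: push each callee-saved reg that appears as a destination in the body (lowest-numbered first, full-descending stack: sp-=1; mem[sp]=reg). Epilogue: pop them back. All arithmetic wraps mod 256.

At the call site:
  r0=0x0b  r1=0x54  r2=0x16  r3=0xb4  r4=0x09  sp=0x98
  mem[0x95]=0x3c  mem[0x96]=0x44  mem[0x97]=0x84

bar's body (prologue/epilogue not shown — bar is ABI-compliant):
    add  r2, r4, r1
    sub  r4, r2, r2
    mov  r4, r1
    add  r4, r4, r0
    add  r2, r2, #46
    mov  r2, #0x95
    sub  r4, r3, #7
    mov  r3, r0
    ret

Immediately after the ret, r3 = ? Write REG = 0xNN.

prologue: push r2 → mem[0x97]=0x16, sp=0x97
prologue: push r4 → mem[0x96]=0x09, sp=0x96
body[0] add  r2, r4, r1 → r2=0x5d
body[1] sub  r4, r2, r2 → r4=0x00
body[2] mov  r4, r1 → r4=0x54
body[3] add  r4, r4, r0 → r4=0x5f
body[4] add  r2, r2, #46 → r2=0x8b
body[5] mov  r2, #0x95 → r2=0x95
body[6] sub  r4, r3, #7 → r4=0xad
body[7] mov  r3, r0 → r3=0x0b
epilogue: pop r4=0x09, sp=0x97
epilogue: pop r2=0x16, sp=0x98
r3 is caller-saved → body value

REG = 0x0b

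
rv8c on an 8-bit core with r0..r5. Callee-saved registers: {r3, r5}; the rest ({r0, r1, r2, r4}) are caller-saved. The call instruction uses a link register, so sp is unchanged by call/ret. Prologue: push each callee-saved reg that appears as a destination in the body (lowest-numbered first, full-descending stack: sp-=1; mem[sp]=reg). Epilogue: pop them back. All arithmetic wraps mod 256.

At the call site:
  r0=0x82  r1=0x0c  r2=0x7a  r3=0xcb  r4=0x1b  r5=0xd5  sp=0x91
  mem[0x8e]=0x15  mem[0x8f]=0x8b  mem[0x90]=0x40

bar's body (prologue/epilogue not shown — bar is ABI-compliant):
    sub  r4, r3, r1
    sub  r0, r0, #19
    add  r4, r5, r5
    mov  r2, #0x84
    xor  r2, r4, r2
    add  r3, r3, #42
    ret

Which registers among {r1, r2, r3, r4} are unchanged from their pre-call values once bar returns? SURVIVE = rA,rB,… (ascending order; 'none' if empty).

SURVIVE = r1,r3

prologue: push r3 -> mem[0x90]=0xcb, sp=0x90
body[0] sub  r4, r3, r1 -> r4=0xbf
body[1] sub  r0, r0, #19 -> r0=0x6f
body[2] add  r4, r5, r5 -> r4=0xaa
body[3] mov  r2, #0x84 -> r2=0x84
body[4] xor  r2, r4, r2 -> r2=0x2e
body[5] add  r3, r3, #42 -> r3=0xf5
epilogue: pop r3=0xcb, sp=0x91
r1: caller-saved, written=False
r2: caller-saved, written=True
r3: callee-saved, written=True
r4: caller-saved, written=True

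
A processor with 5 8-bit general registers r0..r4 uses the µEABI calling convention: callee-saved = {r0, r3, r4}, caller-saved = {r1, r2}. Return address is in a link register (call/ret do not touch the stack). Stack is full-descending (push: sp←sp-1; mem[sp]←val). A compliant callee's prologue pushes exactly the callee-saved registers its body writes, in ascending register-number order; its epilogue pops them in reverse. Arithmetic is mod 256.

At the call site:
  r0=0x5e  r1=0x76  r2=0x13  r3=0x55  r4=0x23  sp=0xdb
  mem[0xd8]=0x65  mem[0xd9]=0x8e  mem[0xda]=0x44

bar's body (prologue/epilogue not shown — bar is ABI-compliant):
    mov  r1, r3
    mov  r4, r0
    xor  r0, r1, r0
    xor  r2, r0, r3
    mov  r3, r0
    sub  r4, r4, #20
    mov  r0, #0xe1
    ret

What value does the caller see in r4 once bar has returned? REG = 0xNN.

REG = 0x23

prologue: push r0 -> mem[0xda]=0x5e, sp=0xda
prologue: push r3 -> mem[0xd9]=0x55, sp=0xd9
prologue: push r4 -> mem[0xd8]=0x23, sp=0xd8
body[0] mov  r1, r3 -> r1=0x55
body[1] mov  r4, r0 -> r4=0x5e
body[2] xor  r0, r1, r0 -> r0=0x0b
body[3] xor  r2, r0, r3 -> r2=0x5e
body[4] mov  r3, r0 -> r3=0x0b
body[5] sub  r4, r4, #20 -> r4=0x4a
body[6] mov  r0, #0xe1 -> r0=0xe1
epilogue: pop r4=0x23, sp=0xd9
epilogue: pop r3=0x55, sp=0xda
epilogue: pop r0=0x5e, sp=0xdb
r4 is callee-saved -> restored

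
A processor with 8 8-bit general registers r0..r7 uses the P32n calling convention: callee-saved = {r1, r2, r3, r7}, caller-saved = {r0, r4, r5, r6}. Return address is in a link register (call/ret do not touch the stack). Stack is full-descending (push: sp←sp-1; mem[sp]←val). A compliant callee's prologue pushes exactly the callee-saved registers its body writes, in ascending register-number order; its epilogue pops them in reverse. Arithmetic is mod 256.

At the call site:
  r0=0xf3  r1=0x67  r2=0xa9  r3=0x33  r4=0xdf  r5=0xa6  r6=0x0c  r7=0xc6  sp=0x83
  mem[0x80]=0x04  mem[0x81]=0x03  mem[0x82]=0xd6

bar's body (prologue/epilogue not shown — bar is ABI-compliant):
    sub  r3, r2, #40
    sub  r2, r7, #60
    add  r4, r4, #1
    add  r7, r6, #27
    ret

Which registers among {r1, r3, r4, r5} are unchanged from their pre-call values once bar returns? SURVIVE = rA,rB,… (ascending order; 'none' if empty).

prologue: push r2 -> mem[0x82]=0xa9, sp=0x82
prologue: push r3 -> mem[0x81]=0x33, sp=0x81
prologue: push r7 -> mem[0x80]=0xc6, sp=0x80
body[0] sub  r3, r2, #40 -> r3=0x81
body[1] sub  r2, r7, #60 -> r2=0x8a
body[2] add  r4, r4, #1 -> r4=0xe0
body[3] add  r7, r6, #27 -> r7=0x27
epilogue: pop r7=0xc6, sp=0x81
epilogue: pop r3=0x33, sp=0x82
epilogue: pop r2=0xa9, sp=0x83
r1: callee-saved, written=False
r3: callee-saved, written=True
r4: caller-saved, written=True
r5: caller-saved, written=False

SURVIVE = r1,r3,r5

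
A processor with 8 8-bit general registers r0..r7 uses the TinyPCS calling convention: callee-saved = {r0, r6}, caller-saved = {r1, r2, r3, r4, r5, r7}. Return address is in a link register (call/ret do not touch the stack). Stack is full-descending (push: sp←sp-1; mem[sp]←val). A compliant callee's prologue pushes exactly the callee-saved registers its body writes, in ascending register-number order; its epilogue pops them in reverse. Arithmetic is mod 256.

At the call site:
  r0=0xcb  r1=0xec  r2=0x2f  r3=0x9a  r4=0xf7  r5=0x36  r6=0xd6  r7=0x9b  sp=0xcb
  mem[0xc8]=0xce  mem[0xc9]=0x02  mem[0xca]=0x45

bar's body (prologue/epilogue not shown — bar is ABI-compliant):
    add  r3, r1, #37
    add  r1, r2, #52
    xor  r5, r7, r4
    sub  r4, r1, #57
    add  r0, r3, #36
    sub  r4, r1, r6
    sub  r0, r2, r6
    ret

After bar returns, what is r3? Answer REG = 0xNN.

REG = 0x11

prologue: push r0 -> mem[0xca]=0xcb, sp=0xca
body[0] add  r3, r1, #37 -> r3=0x11
body[1] add  r1, r2, #52 -> r1=0x63
body[2] xor  r5, r7, r4 -> r5=0x6c
body[3] sub  r4, r1, #57 -> r4=0x2a
body[4] add  r0, r3, #36 -> r0=0x35
body[5] sub  r4, r1, r6 -> r4=0x8d
body[6] sub  r0, r2, r6 -> r0=0x59
epilogue: pop r0=0xcb, sp=0xcb
r3 is caller-saved -> body value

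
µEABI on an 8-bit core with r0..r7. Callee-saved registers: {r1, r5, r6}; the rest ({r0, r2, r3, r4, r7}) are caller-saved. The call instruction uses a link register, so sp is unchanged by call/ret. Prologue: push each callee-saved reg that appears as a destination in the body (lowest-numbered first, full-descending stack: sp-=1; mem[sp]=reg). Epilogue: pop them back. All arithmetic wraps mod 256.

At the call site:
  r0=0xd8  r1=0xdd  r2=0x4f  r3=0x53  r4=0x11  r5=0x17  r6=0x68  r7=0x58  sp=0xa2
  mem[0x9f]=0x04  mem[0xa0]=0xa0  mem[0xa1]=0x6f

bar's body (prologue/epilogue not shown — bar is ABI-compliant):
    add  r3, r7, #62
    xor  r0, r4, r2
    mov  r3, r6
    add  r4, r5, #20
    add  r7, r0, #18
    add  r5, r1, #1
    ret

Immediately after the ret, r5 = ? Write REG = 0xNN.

REG = 0x17

prologue: push r5 → mem[0xa1]=0x17, sp=0xa1
body[0] add  r3, r7, #62 → r3=0x96
body[1] xor  r0, r4, r2 → r0=0x5e
body[2] mov  r3, r6 → r3=0x68
body[3] add  r4, r5, #20 → r4=0x2b
body[4] add  r7, r0, #18 → r7=0x70
body[5] add  r5, r1, #1 → r5=0xde
epilogue: pop r5=0x17, sp=0xa2
r5 is callee-saved → restored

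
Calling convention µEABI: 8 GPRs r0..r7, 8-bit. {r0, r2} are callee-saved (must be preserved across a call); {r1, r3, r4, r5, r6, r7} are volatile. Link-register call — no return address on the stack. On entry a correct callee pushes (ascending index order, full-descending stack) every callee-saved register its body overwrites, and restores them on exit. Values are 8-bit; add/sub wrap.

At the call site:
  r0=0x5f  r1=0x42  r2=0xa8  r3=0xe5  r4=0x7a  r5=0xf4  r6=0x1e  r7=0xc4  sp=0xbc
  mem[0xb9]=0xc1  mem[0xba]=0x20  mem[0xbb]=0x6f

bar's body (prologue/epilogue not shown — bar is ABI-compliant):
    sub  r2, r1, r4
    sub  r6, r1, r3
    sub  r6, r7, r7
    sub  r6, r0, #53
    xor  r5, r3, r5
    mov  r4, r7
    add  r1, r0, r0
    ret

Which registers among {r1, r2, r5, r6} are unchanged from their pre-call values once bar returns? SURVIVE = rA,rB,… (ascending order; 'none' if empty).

SURVIVE = r2

prologue: push r2 -> mem[0xbb]=0xa8, sp=0xbb
body[0] sub  r2, r1, r4 -> r2=0xc8
body[1] sub  r6, r1, r3 -> r6=0x5d
body[2] sub  r6, r7, r7 -> r6=0x00
body[3] sub  r6, r0, #53 -> r6=0x2a
body[4] xor  r5, r3, r5 -> r5=0x11
body[5] mov  r4, r7 -> r4=0xc4
body[6] add  r1, r0, r0 -> r1=0xbe
epilogue: pop r2=0xa8, sp=0xbc
r1: caller-saved, written=True
r2: callee-saved, written=True
r5: caller-saved, written=True
r6: caller-saved, written=True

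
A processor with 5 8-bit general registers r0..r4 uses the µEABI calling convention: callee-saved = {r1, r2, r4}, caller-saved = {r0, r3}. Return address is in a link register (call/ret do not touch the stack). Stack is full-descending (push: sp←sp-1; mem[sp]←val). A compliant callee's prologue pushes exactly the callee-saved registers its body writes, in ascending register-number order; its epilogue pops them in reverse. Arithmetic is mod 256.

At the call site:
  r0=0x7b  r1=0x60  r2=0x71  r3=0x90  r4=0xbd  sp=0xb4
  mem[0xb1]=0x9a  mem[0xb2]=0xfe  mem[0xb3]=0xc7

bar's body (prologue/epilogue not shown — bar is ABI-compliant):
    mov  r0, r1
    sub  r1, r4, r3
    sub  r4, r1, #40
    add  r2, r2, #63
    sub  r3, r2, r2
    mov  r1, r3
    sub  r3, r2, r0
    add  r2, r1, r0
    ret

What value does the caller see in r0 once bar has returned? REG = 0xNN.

prologue: push r1 -> mem[0xb3]=0x60, sp=0xb3
prologue: push r2 -> mem[0xb2]=0x71, sp=0xb2
prologue: push r4 -> mem[0xb1]=0xbd, sp=0xb1
body[0] mov  r0, r1 -> r0=0x60
body[1] sub  r1, r4, r3 -> r1=0x2d
body[2] sub  r4, r1, #40 -> r4=0x05
body[3] add  r2, r2, #63 -> r2=0xb0
body[4] sub  r3, r2, r2 -> r3=0x00
body[5] mov  r1, r3 -> r1=0x00
body[6] sub  r3, r2, r0 -> r3=0x50
body[7] add  r2, r1, r0 -> r2=0x60
epilogue: pop r4=0xbd, sp=0xb2
epilogue: pop r2=0x71, sp=0xb3
epilogue: pop r1=0x60, sp=0xb4
r0 is caller-saved -> body value

REG = 0x60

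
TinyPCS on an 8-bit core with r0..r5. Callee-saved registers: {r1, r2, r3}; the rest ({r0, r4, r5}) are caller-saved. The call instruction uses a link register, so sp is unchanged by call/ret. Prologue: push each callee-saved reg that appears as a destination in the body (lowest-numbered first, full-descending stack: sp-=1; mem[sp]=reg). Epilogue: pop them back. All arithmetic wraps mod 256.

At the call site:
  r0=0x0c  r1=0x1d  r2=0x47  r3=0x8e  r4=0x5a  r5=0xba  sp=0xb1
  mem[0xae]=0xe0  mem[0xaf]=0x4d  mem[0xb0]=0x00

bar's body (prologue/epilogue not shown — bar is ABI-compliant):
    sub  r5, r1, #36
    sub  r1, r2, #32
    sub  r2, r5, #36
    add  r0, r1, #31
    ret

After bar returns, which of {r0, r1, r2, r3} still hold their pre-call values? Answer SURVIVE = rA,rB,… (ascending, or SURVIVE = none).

prologue: push r1 → mem[0xb0]=0x1d, sp=0xb0
prologue: push r2 → mem[0xaf]=0x47, sp=0xaf
body[0] sub  r5, r1, #36 → r5=0xf9
body[1] sub  r1, r2, #32 → r1=0x27
body[2] sub  r2, r5, #36 → r2=0xd5
body[3] add  r0, r1, #31 → r0=0x46
epilogue: pop r2=0x47, sp=0xb0
epilogue: pop r1=0x1d, sp=0xb1
r0: caller-saved, written=True
r1: callee-saved, written=True
r2: callee-saved, written=True
r3: callee-saved, written=False

SURVIVE = r1,r2,r3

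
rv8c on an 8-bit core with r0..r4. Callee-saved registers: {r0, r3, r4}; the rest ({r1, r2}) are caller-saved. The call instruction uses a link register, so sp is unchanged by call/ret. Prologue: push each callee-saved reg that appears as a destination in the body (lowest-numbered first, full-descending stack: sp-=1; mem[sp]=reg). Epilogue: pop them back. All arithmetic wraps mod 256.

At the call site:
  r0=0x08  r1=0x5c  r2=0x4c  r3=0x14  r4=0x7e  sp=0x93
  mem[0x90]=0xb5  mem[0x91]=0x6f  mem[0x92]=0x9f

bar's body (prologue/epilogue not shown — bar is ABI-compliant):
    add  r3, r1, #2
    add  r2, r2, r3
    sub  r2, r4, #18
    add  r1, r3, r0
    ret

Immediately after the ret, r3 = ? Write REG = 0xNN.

REG = 0x14

prologue: push r3 → mem[0x92]=0x14, sp=0x92
body[0] add  r3, r1, #2 → r3=0x5e
body[1] add  r2, r2, r3 → r2=0xaa
body[2] sub  r2, r4, #18 → r2=0x6c
body[3] add  r1, r3, r0 → r1=0x66
epilogue: pop r3=0x14, sp=0x93
r3 is callee-saved → restored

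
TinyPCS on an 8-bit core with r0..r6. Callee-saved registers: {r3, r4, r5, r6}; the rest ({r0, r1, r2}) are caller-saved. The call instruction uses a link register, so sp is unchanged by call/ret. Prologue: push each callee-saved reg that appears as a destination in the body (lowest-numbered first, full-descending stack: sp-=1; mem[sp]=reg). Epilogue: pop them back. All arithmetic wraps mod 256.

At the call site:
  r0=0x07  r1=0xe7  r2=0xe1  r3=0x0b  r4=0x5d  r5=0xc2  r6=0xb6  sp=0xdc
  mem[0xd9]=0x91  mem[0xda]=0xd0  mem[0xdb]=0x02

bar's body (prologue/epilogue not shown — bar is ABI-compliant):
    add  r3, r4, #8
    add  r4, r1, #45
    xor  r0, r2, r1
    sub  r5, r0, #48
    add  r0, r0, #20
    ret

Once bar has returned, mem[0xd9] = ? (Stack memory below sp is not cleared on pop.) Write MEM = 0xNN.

MEM = 0xc2

prologue: push r3 -> mem[0xdb]=0x0b, sp=0xdb
prologue: push r4 -> mem[0xda]=0x5d, sp=0xda
prologue: push r5 -> mem[0xd9]=0xc2, sp=0xd9
body[0] add  r3, r4, #8 -> r3=0x65
body[1] add  r4, r1, #45 -> r4=0x14
body[2] xor  r0, r2, r1 -> r0=0x06
body[3] sub  r5, r0, #48 -> r5=0xd6
body[4] add  r0, r0, #20 -> r0=0x1a
epilogue: pop r5=0xc2, sp=0xda
epilogue: pop r4=0x5d, sp=0xdb
epilogue: pop r3=0x0b, sp=0xdc
prologue pushed ['r3', 'r4', 'r5'] at ['0xdb', '0xda', '0xd9']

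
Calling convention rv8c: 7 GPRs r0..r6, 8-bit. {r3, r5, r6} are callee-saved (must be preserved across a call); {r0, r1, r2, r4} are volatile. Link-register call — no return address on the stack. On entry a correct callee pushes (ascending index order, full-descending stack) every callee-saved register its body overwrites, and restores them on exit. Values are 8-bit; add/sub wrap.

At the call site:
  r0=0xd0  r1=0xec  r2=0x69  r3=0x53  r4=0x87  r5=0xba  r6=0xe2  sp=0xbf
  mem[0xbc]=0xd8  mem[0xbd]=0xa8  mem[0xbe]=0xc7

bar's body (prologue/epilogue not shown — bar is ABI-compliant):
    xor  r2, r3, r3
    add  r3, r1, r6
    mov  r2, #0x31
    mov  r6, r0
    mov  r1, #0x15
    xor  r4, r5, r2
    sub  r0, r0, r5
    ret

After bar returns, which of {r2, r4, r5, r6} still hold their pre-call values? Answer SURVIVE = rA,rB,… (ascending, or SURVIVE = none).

prologue: push r3 -> mem[0xbe]=0x53, sp=0xbe
prologue: push r6 -> mem[0xbd]=0xe2, sp=0xbd
body[0] xor  r2, r3, r3 -> r2=0x00
body[1] add  r3, r1, r6 -> r3=0xce
body[2] mov  r2, #0x31 -> r2=0x31
body[3] mov  r6, r0 -> r6=0xd0
body[4] mov  r1, #0x15 -> r1=0x15
body[5] xor  r4, r5, r2 -> r4=0x8b
body[6] sub  r0, r0, r5 -> r0=0x16
epilogue: pop r6=0xe2, sp=0xbe
epilogue: pop r3=0x53, sp=0xbf
r2: caller-saved, written=True
r4: caller-saved, written=True
r5: callee-saved, written=False
r6: callee-saved, written=True

SURVIVE = r5,r6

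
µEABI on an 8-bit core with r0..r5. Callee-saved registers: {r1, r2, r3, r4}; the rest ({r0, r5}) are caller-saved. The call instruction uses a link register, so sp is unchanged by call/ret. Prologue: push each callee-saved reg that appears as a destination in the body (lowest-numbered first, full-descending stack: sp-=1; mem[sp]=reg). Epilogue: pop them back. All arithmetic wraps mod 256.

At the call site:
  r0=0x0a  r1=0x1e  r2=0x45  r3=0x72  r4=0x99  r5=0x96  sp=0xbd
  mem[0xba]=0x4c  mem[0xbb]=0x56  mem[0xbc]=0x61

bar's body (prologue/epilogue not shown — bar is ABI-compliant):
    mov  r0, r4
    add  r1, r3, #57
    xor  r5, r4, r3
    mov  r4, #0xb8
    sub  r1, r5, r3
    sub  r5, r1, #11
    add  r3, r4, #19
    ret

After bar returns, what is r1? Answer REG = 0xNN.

prologue: push r1 -> mem[0xbc]=0x1e, sp=0xbc
prologue: push r3 -> mem[0xbb]=0x72, sp=0xbb
prologue: push r4 -> mem[0xba]=0x99, sp=0xba
body[0] mov  r0, r4 -> r0=0x99
body[1] add  r1, r3, #57 -> r1=0xab
body[2] xor  r5, r4, r3 -> r5=0xeb
body[3] mov  r4, #0xb8 -> r4=0xb8
body[4] sub  r1, r5, r3 -> r1=0x79
body[5] sub  r5, r1, #11 -> r5=0x6e
body[6] add  r3, r4, #19 -> r3=0xcb
epilogue: pop r4=0x99, sp=0xbb
epilogue: pop r3=0x72, sp=0xbc
epilogue: pop r1=0x1e, sp=0xbd
r1 is callee-saved -> restored

REG = 0x1e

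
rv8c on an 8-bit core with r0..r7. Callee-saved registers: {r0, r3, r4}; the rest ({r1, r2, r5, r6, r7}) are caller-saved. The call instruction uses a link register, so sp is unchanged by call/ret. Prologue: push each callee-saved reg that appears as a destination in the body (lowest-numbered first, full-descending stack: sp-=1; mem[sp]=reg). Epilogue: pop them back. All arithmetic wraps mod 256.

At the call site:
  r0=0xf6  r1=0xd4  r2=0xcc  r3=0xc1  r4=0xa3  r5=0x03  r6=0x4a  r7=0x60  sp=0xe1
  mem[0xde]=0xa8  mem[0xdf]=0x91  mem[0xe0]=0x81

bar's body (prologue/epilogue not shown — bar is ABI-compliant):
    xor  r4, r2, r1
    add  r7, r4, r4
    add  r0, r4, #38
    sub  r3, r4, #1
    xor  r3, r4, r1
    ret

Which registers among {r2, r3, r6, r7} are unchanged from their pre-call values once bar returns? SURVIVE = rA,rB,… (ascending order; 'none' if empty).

prologue: push r0 -> mem[0xe0]=0xf6, sp=0xe0
prologue: push r3 -> mem[0xdf]=0xc1, sp=0xdf
prologue: push r4 -> mem[0xde]=0xa3, sp=0xde
body[0] xor  r4, r2, r1 -> r4=0x18
body[1] add  r7, r4, r4 -> r7=0x30
body[2] add  r0, r4, #38 -> r0=0x3e
body[3] sub  r3, r4, #1 -> r3=0x17
body[4] xor  r3, r4, r1 -> r3=0xcc
epilogue: pop r4=0xa3, sp=0xdf
epilogue: pop r3=0xc1, sp=0xe0
epilogue: pop r0=0xf6, sp=0xe1
r2: caller-saved, written=False
r3: callee-saved, written=True
r6: caller-saved, written=False
r7: caller-saved, written=True

SURVIVE = r2,r3,r6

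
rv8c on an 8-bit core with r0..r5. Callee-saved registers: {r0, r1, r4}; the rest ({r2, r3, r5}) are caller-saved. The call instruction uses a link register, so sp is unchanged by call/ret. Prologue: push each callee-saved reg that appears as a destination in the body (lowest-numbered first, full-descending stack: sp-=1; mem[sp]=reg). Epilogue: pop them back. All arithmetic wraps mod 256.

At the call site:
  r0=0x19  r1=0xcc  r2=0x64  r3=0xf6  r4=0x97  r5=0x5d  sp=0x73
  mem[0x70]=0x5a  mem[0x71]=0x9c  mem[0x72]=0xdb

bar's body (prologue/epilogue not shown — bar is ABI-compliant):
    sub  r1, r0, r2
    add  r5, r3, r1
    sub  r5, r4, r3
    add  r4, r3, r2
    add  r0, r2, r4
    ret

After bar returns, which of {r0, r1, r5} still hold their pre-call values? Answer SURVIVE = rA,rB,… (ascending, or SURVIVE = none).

prologue: push r0 -> mem[0x72]=0x19, sp=0x72
prologue: push r1 -> mem[0x71]=0xcc, sp=0x71
prologue: push r4 -> mem[0x70]=0x97, sp=0x70
body[0] sub  r1, r0, r2 -> r1=0xb5
body[1] add  r5, r3, r1 -> r5=0xab
body[2] sub  r5, r4, r3 -> r5=0xa1
body[3] add  r4, r3, r2 -> r4=0x5a
body[4] add  r0, r2, r4 -> r0=0xbe
epilogue: pop r4=0x97, sp=0x71
epilogue: pop r1=0xcc, sp=0x72
epilogue: pop r0=0x19, sp=0x73
r0: callee-saved, written=True
r1: callee-saved, written=True
r5: caller-saved, written=True

SURVIVE = r0,r1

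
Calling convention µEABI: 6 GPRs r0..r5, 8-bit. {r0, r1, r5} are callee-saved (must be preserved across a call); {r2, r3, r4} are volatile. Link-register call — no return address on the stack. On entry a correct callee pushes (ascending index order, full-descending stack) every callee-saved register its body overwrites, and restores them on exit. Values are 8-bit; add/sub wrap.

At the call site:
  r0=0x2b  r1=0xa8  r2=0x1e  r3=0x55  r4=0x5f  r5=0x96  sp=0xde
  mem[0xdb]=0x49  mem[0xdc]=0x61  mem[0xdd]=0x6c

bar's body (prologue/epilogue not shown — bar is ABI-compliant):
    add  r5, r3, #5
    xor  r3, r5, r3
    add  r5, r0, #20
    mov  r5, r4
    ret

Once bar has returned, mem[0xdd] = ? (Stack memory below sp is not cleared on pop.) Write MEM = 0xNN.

prologue: push r5 -> mem[0xdd]=0x96, sp=0xdd
body[0] add  r5, r3, #5 -> r5=0x5a
body[1] xor  r3, r5, r3 -> r3=0x0f
body[2] add  r5, r0, #20 -> r5=0x3f
body[3] mov  r5, r4 -> r5=0x5f
epilogue: pop r5=0x96, sp=0xde
prologue pushed ['r5'] at ['0xdd']

MEM = 0x96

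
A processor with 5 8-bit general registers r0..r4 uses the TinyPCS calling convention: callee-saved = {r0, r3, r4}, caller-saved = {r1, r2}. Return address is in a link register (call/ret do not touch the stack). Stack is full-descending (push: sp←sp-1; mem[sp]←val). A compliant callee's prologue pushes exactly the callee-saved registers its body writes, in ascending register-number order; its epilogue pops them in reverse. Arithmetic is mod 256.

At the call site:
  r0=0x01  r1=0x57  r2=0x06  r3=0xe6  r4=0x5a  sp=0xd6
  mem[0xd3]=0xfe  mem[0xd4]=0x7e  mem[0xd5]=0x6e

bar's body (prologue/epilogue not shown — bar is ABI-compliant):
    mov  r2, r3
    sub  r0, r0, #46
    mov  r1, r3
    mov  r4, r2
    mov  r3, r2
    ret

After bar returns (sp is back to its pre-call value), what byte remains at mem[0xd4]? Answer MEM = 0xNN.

MEM = 0xe6

prologue: push r0 -> mem[0xd5]=0x01, sp=0xd5
prologue: push r3 -> mem[0xd4]=0xe6, sp=0xd4
prologue: push r4 -> mem[0xd3]=0x5a, sp=0xd3
body[0] mov  r2, r3 -> r2=0xe6
body[1] sub  r0, r0, #46 -> r0=0xd3
body[2] mov  r1, r3 -> r1=0xe6
body[3] mov  r4, r2 -> r4=0xe6
body[4] mov  r3, r2 -> r3=0xe6
epilogue: pop r4=0x5a, sp=0xd4
epilogue: pop r3=0xe6, sp=0xd5
epilogue: pop r0=0x01, sp=0xd6
prologue pushed ['r0', 'r3', 'r4'] at ['0xd5', '0xd4', '0xd3']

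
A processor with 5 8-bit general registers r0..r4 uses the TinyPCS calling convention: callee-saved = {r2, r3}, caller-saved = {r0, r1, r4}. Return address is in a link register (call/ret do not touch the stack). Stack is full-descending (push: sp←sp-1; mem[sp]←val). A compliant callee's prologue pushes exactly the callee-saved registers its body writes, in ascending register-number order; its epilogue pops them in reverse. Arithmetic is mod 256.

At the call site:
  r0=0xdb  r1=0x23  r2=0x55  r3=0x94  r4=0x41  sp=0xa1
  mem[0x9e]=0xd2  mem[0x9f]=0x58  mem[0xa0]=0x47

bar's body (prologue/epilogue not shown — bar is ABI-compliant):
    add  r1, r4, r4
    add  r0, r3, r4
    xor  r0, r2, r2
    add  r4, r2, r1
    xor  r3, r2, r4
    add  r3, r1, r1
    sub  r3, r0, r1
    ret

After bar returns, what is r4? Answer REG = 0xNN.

REG = 0xd7

prologue: push r3 -> mem[0xa0]=0x94, sp=0xa0
body[0] add  r1, r4, r4 -> r1=0x82
body[1] add  r0, r3, r4 -> r0=0xd5
body[2] xor  r0, r2, r2 -> r0=0x00
body[3] add  r4, r2, r1 -> r4=0xd7
body[4] xor  r3, r2, r4 -> r3=0x82
body[5] add  r3, r1, r1 -> r3=0x04
body[6] sub  r3, r0, r1 -> r3=0x7e
epilogue: pop r3=0x94, sp=0xa1
r4 is caller-saved -> body value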